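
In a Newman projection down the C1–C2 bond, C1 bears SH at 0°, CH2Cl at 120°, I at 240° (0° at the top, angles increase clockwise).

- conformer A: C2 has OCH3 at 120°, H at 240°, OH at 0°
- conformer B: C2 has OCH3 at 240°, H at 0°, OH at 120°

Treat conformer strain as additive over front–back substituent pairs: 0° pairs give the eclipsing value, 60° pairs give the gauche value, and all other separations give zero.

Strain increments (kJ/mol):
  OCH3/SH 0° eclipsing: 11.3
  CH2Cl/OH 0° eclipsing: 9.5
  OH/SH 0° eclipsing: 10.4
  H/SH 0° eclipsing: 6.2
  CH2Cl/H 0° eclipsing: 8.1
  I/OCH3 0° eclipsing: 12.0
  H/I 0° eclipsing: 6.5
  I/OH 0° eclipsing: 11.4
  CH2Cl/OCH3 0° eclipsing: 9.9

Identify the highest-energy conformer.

A (eclipsed): SH–OH eclipsed, CH2Cl–OCH3 eclipsed, I–H eclipsed; 10.4 + 9.9 + 6.5 = 26.8 kJ/mol.
B (eclipsed): SH–H eclipsed, CH2Cl–OH eclipsed, I–OCH3 eclipsed; 6.2 + 9.5 + 12.0 = 27.7 kJ/mol.
B has the highest total (27.7 kJ/mol).

B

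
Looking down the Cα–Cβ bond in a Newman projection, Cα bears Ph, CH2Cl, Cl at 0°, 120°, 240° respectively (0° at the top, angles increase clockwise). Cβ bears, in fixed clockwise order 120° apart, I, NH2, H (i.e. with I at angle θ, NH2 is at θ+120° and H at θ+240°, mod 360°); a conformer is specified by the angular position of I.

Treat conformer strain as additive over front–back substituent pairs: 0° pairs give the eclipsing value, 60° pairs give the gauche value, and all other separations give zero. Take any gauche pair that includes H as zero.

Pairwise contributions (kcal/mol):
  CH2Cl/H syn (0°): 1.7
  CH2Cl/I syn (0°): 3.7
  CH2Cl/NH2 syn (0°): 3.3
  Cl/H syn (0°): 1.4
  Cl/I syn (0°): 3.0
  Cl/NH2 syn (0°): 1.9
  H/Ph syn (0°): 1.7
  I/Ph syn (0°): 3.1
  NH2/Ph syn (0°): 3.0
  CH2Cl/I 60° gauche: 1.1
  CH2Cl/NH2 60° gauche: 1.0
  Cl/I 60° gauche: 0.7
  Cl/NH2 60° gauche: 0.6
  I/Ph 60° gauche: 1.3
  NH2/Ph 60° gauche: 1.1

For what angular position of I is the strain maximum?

0°

I at 0° (eclipsed): Ph–I eclipsed, CH2Cl–NH2 eclipsed, Cl–H eclipsed; 3.1 + 3.3 + 1.4 = 7.8 kcal/mol.
I at 60° (staggered): Ph–I gauche, CH2Cl–I gauche, CH2Cl–NH2 gauche, Cl–NH2 gauche; 1.3 + 1.1 + 1.0 + 0.6 = 4.0 kcal/mol.
I at 120° (eclipsed): Ph–H eclipsed, CH2Cl–I eclipsed, Cl–NH2 eclipsed; 1.7 + 3.7 + 1.9 = 7.3 kcal/mol.
I at 180° (staggered): Ph–NH2 gauche, CH2Cl–I gauche, Cl–I gauche, Cl–NH2 gauche; 1.1 + 1.1 + 0.7 + 0.6 = 3.5 kcal/mol.
I at 240° (eclipsed): Ph–NH2 eclipsed, CH2Cl–H eclipsed, Cl–I eclipsed; 3.0 + 1.7 + 3.0 = 7.7 kcal/mol.
I at 300° (staggered): Ph–I gauche, Ph–NH2 gauche, CH2Cl–NH2 gauche, Cl–I gauche; 1.3 + 1.1 + 1.0 + 0.7 = 4.1 kcal/mol.
The maximum (7.8 kcal/mol) occurs with I at 0°.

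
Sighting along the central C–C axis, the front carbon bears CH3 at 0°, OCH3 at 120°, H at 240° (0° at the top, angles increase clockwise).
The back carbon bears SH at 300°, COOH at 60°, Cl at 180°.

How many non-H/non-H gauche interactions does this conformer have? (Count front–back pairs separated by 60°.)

Non-H gauche pairs: CH3(0°)/SH(300°); CH3(0°)/COOH(60°); OCH3(120°)/COOH(60°); OCH3(120°)/Cl(180°) — 4 interactions.

4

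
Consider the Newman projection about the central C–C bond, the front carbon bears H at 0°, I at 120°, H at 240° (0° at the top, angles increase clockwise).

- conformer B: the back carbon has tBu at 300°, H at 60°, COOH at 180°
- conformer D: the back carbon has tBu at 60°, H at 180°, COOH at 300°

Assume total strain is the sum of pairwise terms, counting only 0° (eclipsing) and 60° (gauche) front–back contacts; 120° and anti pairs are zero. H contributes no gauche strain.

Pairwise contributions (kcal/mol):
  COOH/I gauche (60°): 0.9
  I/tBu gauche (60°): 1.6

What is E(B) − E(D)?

-0.7 kcal/mol

B (staggered): I(120°)/COOH(180°) gauche 0.9 → 0.9 kcal/mol.
D (staggered): I(120°)/tBu(60°) gauche 1.6 → 1.6 kcal/mol.
E(B) − E(D) = 0.9 − 1.6 = -0.7 kcal/mol.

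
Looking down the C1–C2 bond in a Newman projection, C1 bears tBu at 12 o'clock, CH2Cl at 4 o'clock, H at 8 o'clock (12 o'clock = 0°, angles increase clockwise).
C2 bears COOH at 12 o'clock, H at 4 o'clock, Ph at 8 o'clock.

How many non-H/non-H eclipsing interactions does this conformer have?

1

Non-H eclipsing pairs: tBu(0°)/COOH(0°) — 1 interaction.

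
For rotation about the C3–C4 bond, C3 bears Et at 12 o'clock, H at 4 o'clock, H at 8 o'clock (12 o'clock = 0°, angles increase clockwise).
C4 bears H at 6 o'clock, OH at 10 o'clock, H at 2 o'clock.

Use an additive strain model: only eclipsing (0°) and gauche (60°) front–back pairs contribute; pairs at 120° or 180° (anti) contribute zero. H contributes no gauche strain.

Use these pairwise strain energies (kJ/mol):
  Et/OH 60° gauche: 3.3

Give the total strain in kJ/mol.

3.3 kJ/mol

This conformer (staggered): Et(0°)/OH(300°) gauche 3.3 → 3.3 kJ/mol.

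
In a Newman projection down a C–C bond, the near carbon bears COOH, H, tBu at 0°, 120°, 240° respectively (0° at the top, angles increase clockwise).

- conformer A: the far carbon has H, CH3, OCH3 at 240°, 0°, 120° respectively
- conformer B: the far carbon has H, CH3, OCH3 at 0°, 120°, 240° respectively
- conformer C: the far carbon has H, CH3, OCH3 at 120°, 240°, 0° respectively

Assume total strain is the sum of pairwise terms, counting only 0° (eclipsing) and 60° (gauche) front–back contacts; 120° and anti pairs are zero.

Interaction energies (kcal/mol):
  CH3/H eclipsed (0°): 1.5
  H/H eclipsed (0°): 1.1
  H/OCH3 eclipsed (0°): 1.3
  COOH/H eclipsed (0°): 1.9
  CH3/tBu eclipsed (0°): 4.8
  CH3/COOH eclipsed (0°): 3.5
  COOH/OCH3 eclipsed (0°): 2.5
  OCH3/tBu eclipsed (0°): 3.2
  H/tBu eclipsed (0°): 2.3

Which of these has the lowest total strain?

A (eclipsed): COOH(0°)/CH3(0°) eclipsed 3.5; H(120°)/OCH3(120°) eclipsed 1.3; tBu(240°)/H(240°) eclipsed 2.3 → 7.1 kcal/mol.
B (eclipsed): COOH(0°)/H(0°) eclipsed 1.9; H(120°)/CH3(120°) eclipsed 1.5; tBu(240°)/OCH3(240°) eclipsed 3.2 → 6.6 kcal/mol.
C (eclipsed): COOH(0°)/OCH3(0°) eclipsed 2.5; H(120°)/H(120°) eclipsed 1.1; tBu(240°)/CH3(240°) eclipsed 4.8 → 8.4 kcal/mol.
B has the lowest total (6.6 kcal/mol).

B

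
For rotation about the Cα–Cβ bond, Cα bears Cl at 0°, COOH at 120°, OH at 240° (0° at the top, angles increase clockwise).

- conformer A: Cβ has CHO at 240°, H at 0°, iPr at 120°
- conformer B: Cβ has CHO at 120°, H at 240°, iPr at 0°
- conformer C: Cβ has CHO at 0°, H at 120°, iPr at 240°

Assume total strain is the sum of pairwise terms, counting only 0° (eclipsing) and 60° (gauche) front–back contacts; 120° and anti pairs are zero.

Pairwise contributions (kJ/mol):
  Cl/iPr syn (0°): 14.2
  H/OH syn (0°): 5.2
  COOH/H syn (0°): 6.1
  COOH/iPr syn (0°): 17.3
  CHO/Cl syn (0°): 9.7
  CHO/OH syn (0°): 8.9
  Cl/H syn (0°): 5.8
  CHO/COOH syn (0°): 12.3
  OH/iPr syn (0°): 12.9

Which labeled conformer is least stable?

A is eclipsed. Cl at 0° is eclipsed with H at 0° (5.8); COOH at 120° is eclipsed with iPr at 120° (17.3); OH at 240° is eclipsed with CHO at 240° (8.9). Total 32.0 kJ/mol.
B is eclipsed. Cl at 0° is eclipsed with iPr at 0° (14.2); COOH at 120° is eclipsed with CHO at 120° (12.3); OH at 240° is eclipsed with H at 240° (5.2). Total 31.7 kJ/mol.
C is eclipsed. Cl at 0° is eclipsed with CHO at 0° (9.7); COOH at 120° is eclipsed with H at 120° (6.1); OH at 240° is eclipsed with iPr at 240° (12.9). Total 28.7 kJ/mol.
A has the highest total (32.0 kJ/mol).

A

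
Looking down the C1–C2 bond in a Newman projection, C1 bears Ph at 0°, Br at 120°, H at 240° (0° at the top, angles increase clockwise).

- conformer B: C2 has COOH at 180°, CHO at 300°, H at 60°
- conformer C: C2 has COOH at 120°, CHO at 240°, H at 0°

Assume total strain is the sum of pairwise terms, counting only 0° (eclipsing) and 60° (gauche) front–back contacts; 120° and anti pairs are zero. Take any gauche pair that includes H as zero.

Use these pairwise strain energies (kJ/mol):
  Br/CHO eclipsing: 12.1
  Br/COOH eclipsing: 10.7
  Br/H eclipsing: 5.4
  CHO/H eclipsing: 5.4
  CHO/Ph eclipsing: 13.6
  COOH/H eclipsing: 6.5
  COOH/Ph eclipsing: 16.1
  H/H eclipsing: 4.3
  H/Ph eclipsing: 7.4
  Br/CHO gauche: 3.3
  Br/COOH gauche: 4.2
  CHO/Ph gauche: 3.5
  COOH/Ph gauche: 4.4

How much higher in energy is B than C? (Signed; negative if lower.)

B (staggered): Ph(0°)/CHO(300°) gauche 3.5; Br(120°)/COOH(180°) gauche 4.2 → 7.7 kJ/mol.
C (eclipsed): Ph(0°)/H(0°) eclipsed 7.4; Br(120°)/COOH(120°) eclipsed 10.7; H(240°)/CHO(240°) eclipsed 5.4 → 23.5 kJ/mol.
E(B) − E(C) = 7.7 − 23.5 = -15.8 kJ/mol.

-15.8 kJ/mol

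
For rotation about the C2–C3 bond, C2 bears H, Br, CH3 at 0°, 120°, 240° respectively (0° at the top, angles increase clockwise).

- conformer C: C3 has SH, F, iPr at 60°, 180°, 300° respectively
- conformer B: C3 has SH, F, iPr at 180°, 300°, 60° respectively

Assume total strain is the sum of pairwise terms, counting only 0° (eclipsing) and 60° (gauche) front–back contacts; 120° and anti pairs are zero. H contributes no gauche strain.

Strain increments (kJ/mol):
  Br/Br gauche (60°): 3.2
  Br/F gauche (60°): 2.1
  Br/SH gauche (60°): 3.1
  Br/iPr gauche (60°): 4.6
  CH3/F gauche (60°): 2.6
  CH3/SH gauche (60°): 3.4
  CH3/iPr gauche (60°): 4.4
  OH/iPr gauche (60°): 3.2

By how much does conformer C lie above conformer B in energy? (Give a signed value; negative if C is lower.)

-1.5 kJ/mol

C (staggered): Br(120°)/SH(60°) gauche 3.1; Br(120°)/F(180°) gauche 2.1; CH3(240°)/F(180°) gauche 2.6; CH3(240°)/iPr(300°) gauche 4.4 → 12.2 kJ/mol.
B (staggered): Br(120°)/SH(180°) gauche 3.1; Br(120°)/iPr(60°) gauche 4.6; CH3(240°)/SH(180°) gauche 3.4; CH3(240°)/F(300°) gauche 2.6 → 13.7 kJ/mol.
E(C) − E(B) = 12.2 − 13.7 = -1.5 kJ/mol.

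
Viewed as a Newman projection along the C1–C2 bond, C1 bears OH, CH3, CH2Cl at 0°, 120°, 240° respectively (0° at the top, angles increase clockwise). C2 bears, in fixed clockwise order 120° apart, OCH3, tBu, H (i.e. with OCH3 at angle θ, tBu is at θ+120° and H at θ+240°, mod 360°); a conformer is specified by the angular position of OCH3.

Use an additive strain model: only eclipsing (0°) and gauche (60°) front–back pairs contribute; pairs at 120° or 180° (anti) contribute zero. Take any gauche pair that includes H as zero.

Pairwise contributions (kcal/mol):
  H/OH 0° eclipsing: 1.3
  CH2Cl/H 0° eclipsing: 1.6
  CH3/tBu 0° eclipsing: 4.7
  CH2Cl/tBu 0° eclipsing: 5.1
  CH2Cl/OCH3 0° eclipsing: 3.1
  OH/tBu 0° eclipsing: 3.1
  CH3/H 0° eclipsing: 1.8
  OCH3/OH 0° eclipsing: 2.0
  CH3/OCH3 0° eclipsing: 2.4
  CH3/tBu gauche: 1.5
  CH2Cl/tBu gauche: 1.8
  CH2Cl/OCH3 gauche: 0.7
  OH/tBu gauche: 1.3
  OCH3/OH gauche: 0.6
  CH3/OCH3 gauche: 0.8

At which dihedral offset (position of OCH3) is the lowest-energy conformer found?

300°

OCH3 at 0° (eclipsed): OH–OCH3 eclipsed, CH3–tBu eclipsed, CH2Cl–H eclipsed; 2.0 + 4.7 + 1.6 = 8.3 kcal/mol.
OCH3 at 60° (staggered): OH–OCH3 gauche, CH3–OCH3 gauche, CH3–tBu gauche, CH2Cl–tBu gauche; 0.6 + 0.8 + 1.5 + 1.8 = 4.7 kcal/mol.
OCH3 at 120° (eclipsed): OH–H eclipsed, CH3–OCH3 eclipsed, CH2Cl–tBu eclipsed; 1.3 + 2.4 + 5.1 = 8.8 kcal/mol.
OCH3 at 180° (staggered): OH–tBu gauche, CH3–OCH3 gauche, CH2Cl–OCH3 gauche, CH2Cl–tBu gauche; 1.3 + 0.8 + 0.7 + 1.8 = 4.6 kcal/mol.
OCH3 at 240° (eclipsed): OH–tBu eclipsed, CH3–H eclipsed, CH2Cl–OCH3 eclipsed; 3.1 + 1.8 + 3.1 = 8.0 kcal/mol.
OCH3 at 300° (staggered): OH–OCH3 gauche, OH–tBu gauche, CH3–tBu gauche, CH2Cl–OCH3 gauche; 0.6 + 1.3 + 1.5 + 0.7 = 4.1 kcal/mol.
The minimum (4.1 kcal/mol) occurs with OCH3 at 300°.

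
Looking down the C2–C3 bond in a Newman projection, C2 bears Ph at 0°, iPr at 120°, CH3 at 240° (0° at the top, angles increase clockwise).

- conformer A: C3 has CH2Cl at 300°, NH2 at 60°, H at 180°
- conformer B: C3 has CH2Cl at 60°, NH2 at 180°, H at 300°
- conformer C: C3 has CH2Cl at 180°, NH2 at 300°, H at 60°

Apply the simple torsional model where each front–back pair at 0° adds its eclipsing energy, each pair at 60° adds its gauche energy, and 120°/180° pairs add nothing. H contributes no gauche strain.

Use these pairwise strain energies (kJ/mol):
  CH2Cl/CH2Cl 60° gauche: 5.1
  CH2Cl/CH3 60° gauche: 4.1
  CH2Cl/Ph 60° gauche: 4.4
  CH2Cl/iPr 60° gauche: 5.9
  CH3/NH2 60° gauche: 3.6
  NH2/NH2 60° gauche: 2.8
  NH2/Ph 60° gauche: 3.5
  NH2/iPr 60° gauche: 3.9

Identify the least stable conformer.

A is staggered. Ph at 0° is gauche with CH2Cl at 300° (4.4); Ph at 0° is gauche with NH2 at 60° (3.5); iPr at 120° is gauche with NH2 at 60° (3.9); CH3 at 240° is gauche with CH2Cl at 300° (4.1). Total 15.9 kJ/mol.
B is staggered. Ph at 0° is gauche with CH2Cl at 60° (4.4); iPr at 120° is gauche with CH2Cl at 60° (5.9); iPr at 120° is gauche with NH2 at 180° (3.9); CH3 at 240° is gauche with NH2 at 180° (3.6). Total 17.8 kJ/mol.
C is staggered. Ph at 0° is gauche with NH2 at 300° (3.5); iPr at 120° is gauche with CH2Cl at 180° (5.9); CH3 at 240° is gauche with CH2Cl at 180° (4.1); CH3 at 240° is gauche with NH2 at 300° (3.6). Total 17.1 kJ/mol.
B has the highest total (17.8 kJ/mol).

B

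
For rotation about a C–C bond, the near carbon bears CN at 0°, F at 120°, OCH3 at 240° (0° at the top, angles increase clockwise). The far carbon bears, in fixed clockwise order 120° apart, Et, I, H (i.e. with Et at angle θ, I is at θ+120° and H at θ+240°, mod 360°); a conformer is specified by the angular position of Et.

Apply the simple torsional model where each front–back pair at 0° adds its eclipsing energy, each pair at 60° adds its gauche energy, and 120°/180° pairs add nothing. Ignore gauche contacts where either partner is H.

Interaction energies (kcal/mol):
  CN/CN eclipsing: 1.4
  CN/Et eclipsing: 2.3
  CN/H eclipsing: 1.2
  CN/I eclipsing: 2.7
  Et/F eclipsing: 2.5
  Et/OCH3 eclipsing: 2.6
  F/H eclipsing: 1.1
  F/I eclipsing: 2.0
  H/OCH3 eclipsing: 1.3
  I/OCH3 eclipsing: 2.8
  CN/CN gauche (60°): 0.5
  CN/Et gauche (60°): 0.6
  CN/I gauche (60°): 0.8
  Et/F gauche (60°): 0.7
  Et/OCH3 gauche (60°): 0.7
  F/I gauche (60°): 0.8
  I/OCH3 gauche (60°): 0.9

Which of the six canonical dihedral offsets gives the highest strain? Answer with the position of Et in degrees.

120°

Et at 0° (eclipsed): CN(0°)/Et(0°) eclipsed 2.3; F(120°)/I(120°) eclipsed 2.0; OCH3(240°)/H(240°) eclipsed 1.3 → 5.6 kcal/mol.
Et at 60° (staggered): CN(0°)/Et(60°) gauche 0.6; F(120°)/Et(60°) gauche 0.7; F(120°)/I(180°) gauche 0.8; OCH3(240°)/I(180°) gauche 0.9 → 3.0 kcal/mol.
Et at 120° (eclipsed): CN(0°)/H(0°) eclipsed 1.2; F(120°)/Et(120°) eclipsed 2.5; OCH3(240°)/I(240°) eclipsed 2.8 → 6.5 kcal/mol.
Et at 180° (staggered): CN(0°)/I(300°) gauche 0.8; F(120°)/Et(180°) gauche 0.7; OCH3(240°)/Et(180°) gauche 0.7; OCH3(240°)/I(300°) gauche 0.9 → 3.1 kcal/mol.
Et at 240° (eclipsed): CN(0°)/I(0°) eclipsed 2.7; F(120°)/H(120°) eclipsed 1.1; OCH3(240°)/Et(240°) eclipsed 2.6 → 6.4 kcal/mol.
Et at 300° (staggered): CN(0°)/Et(300°) gauche 0.6; CN(0°)/I(60°) gauche 0.8; F(120°)/I(60°) gauche 0.8; OCH3(240°)/Et(300°) gauche 0.7 → 2.9 kcal/mol.
The maximum (6.5 kcal/mol) occurs with Et at 120°.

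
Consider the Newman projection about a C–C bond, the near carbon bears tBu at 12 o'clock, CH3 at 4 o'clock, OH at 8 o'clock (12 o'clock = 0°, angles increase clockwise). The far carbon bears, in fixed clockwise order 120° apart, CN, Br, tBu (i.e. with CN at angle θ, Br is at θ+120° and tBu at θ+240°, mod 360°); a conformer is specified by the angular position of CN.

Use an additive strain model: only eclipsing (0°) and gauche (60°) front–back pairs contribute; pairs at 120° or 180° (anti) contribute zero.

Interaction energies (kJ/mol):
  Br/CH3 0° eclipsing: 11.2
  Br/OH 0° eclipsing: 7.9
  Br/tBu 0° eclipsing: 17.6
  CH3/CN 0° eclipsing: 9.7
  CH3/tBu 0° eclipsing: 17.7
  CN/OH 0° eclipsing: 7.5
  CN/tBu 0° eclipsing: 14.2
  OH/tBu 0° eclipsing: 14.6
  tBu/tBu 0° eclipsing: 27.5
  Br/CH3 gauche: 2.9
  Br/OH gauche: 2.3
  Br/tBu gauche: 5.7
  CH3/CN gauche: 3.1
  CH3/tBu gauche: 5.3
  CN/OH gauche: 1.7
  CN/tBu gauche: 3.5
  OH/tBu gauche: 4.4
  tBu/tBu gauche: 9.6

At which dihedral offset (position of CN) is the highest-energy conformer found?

120°

CN at 0° is eclipsed. tBu at 0° is eclipsed with CN at 0° (14.2); CH3 at 120° is eclipsed with Br at 120° (11.2); OH at 240° is eclipsed with tBu at 240° (14.6). Total 40.0 kJ/mol.
CN at 60° is staggered. tBu at 0° is gauche with CN at 60° (3.5); tBu at 0° is gauche with tBu at 300° (9.6); CH3 at 120° is gauche with CN at 60° (3.1); CH3 at 120° is gauche with Br at 180° (2.9); OH at 240° is gauche with Br at 180° (2.3); OH at 240° is gauche with tBu at 300° (4.4). Total 25.8 kJ/mol.
CN at 120° is eclipsed. tBu at 0° is eclipsed with tBu at 0° (27.5); CH3 at 120° is eclipsed with CN at 120° (9.7); OH at 240° is eclipsed with Br at 240° (7.9). Total 45.1 kJ/mol.
CN at 180° is staggered. tBu at 0° is gauche with Br at 300° (5.7); tBu at 0° is gauche with tBu at 60° (9.6); CH3 at 120° is gauche with CN at 180° (3.1); CH3 at 120° is gauche with tBu at 60° (5.3); OH at 240° is gauche with CN at 180° (1.7); OH at 240° is gauche with Br at 300° (2.3). Total 27.7 kJ/mol.
CN at 240° is eclipsed. tBu at 0° is eclipsed with Br at 0° (17.6); CH3 at 120° is eclipsed with tBu at 120° (17.7); OH at 240° is eclipsed with CN at 240° (7.5). Total 42.8 kJ/mol.
CN at 300° is staggered. tBu at 0° is gauche with CN at 300° (3.5); tBu at 0° is gauche with Br at 60° (5.7); CH3 at 120° is gauche with Br at 60° (2.9); CH3 at 120° is gauche with tBu at 180° (5.3); OH at 240° is gauche with CN at 300° (1.7); OH at 240° is gauche with tBu at 180° (4.4). Total 23.5 kJ/mol.
The maximum (45.1 kJ/mol) occurs with CN at 120°.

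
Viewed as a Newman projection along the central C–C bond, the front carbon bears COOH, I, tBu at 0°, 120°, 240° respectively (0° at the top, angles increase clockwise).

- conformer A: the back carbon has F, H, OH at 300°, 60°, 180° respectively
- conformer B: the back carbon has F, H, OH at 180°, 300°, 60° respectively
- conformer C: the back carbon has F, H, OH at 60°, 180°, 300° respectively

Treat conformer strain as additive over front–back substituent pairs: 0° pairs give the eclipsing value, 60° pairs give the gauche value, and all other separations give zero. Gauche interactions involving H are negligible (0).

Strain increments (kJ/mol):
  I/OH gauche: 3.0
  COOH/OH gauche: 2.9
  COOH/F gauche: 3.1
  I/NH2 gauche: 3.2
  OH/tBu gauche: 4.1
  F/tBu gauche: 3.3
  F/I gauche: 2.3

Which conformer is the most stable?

A is staggered. COOH at 0° is gauche with F at 300° (3.1); I at 120° is gauche with OH at 180° (3.0); tBu at 240° is gauche with F at 300° (3.3); tBu at 240° is gauche with OH at 180° (4.1). Total 13.5 kJ/mol.
B is staggered. COOH at 0° is gauche with OH at 60° (2.9); I at 120° is gauche with F at 180° (2.3); I at 120° is gauche with OH at 60° (3.0); tBu at 240° is gauche with F at 180° (3.3). Total 11.5 kJ/mol.
C is staggered. COOH at 0° is gauche with F at 60° (3.1); COOH at 0° is gauche with OH at 300° (2.9); I at 120° is gauche with F at 60° (2.3); tBu at 240° is gauche with OH at 300° (4.1). Total 12.4 kJ/mol.
B has the lowest total (11.5 kJ/mol).

B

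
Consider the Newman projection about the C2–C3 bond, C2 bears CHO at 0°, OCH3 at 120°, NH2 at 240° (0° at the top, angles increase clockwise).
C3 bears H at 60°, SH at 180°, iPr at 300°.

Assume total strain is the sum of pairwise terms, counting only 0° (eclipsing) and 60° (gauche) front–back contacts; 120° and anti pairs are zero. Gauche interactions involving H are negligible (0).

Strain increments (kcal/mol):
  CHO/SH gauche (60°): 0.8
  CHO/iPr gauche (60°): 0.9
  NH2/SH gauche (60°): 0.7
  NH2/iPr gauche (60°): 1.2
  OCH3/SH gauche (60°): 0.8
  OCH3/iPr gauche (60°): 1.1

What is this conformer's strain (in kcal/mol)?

This conformer (staggered): CHO–iPr gauche, OCH3–SH gauche, NH2–SH gauche, NH2–iPr gauche; 0.9 + 0.8 + 0.7 + 1.2 = 3.6 kcal/mol.

3.6 kcal/mol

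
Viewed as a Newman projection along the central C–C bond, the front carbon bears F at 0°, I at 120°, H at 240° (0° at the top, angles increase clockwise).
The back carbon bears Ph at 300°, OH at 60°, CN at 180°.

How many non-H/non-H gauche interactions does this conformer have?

Non-H gauche pairs: F(0°)/Ph(300°); F(0°)/OH(60°); I(120°)/OH(60°); I(120°)/CN(180°) — 4 interactions.

4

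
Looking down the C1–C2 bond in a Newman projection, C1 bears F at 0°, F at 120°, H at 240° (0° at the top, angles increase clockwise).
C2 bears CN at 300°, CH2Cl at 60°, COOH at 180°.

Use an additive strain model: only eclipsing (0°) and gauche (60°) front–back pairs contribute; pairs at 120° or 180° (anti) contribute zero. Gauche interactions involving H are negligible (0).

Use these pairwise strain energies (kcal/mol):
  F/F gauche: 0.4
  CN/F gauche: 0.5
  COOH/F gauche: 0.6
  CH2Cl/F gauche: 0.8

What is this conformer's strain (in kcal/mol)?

2.7 kcal/mol

This conformer (staggered): F(0°)/CN(300°) gauche 0.5; F(0°)/CH2Cl(60°) gauche 0.8; F(120°)/CH2Cl(60°) gauche 0.8; F(120°)/COOH(180°) gauche 0.6 → 2.7 kcal/mol.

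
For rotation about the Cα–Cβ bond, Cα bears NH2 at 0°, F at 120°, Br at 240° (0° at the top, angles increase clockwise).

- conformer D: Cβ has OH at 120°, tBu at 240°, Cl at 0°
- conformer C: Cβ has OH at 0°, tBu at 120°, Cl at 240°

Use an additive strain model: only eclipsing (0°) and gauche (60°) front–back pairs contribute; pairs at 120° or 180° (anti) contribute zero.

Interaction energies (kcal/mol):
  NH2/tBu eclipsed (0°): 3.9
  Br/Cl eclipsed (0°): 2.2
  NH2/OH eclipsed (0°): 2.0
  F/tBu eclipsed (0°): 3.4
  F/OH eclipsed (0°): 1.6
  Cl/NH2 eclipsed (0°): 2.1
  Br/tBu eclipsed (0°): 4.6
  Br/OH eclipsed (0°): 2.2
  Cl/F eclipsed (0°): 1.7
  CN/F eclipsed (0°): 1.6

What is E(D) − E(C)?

D (eclipsed): NH2(0°)/Cl(0°) eclipsed 2.1; F(120°)/OH(120°) eclipsed 1.6; Br(240°)/tBu(240°) eclipsed 4.6 → 8.3 kcal/mol.
C (eclipsed): NH2(0°)/OH(0°) eclipsed 2.0; F(120°)/tBu(120°) eclipsed 3.4; Br(240°)/Cl(240°) eclipsed 2.2 → 7.6 kcal/mol.
E(D) − E(C) = 8.3 − 7.6 = +0.7 kcal/mol.

+0.7 kcal/mol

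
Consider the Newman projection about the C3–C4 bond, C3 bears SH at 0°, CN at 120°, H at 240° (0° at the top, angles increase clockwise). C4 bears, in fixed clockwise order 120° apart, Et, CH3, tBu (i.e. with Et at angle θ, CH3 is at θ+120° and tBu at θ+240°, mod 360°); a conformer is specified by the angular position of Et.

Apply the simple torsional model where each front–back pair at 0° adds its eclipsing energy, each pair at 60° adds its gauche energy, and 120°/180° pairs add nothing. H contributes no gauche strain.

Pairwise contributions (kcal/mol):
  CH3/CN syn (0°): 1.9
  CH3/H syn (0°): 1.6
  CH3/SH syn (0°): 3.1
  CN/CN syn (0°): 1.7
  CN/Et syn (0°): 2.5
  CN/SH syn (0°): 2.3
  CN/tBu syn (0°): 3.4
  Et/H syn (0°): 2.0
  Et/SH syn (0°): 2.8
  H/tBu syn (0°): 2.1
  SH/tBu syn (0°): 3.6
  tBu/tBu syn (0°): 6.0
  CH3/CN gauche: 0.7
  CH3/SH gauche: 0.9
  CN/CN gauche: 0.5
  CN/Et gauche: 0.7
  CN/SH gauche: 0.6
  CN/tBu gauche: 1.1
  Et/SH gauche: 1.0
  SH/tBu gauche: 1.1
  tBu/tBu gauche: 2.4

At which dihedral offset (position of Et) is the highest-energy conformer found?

240°

Et at 0° is eclipsed. SH at 0° is eclipsed with Et at 0° (2.8); CN at 120° is eclipsed with CH3 at 120° (1.9); H at 240° is eclipsed with tBu at 240° (2.1). Total 6.8 kcal/mol.
Et at 60° is staggered. SH at 0° is gauche with Et at 60° (1.0); SH at 0° is gauche with tBu at 300° (1.1); CN at 120° is gauche with Et at 60° (0.7); CN at 120° is gauche with CH3 at 180° (0.7). Total 3.5 kcal/mol.
Et at 120° is eclipsed. SH at 0° is eclipsed with tBu at 0° (3.6); CN at 120° is eclipsed with Et at 120° (2.5); H at 240° is eclipsed with CH3 at 240° (1.6). Total 7.7 kcal/mol.
Et at 180° is staggered. SH at 0° is gauche with CH3 at 300° (0.9); SH at 0° is gauche with tBu at 60° (1.1); CN at 120° is gauche with Et at 180° (0.7); CN at 120° is gauche with tBu at 60° (1.1). Total 3.8 kcal/mol.
Et at 240° is eclipsed. SH at 0° is eclipsed with CH3 at 0° (3.1); CN at 120° is eclipsed with tBu at 120° (3.4); H at 240° is eclipsed with Et at 240° (2.0). Total 8.5 kcal/mol.
Et at 300° is staggered. SH at 0° is gauche with Et at 300° (1.0); SH at 0° is gauche with CH3 at 60° (0.9); CN at 120° is gauche with CH3 at 60° (0.7); CN at 120° is gauche with tBu at 180° (1.1). Total 3.7 kcal/mol.
The maximum (8.5 kcal/mol) occurs with Et at 240°.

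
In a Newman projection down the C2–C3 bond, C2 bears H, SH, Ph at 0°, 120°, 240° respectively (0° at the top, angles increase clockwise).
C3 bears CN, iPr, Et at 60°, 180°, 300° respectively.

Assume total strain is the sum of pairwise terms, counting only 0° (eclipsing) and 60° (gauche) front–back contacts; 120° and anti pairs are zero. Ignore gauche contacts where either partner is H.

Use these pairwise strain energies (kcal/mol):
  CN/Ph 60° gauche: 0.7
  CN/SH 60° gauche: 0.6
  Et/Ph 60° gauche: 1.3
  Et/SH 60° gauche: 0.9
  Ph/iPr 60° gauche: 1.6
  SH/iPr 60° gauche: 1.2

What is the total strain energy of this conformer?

4.7 kcal/mol

This conformer (staggered): SH–CN gauche, SH–iPr gauche, Ph–iPr gauche, Ph–Et gauche; 0.6 + 1.2 + 1.6 + 1.3 = 4.7 kcal/mol.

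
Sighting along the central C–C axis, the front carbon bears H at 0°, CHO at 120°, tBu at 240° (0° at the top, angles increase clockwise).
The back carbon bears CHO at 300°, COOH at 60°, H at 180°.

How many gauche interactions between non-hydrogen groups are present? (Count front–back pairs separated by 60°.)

Non-H gauche pairs: CHO(120°)/COOH(60°); tBu(240°)/CHO(300°) — 2 interactions.

2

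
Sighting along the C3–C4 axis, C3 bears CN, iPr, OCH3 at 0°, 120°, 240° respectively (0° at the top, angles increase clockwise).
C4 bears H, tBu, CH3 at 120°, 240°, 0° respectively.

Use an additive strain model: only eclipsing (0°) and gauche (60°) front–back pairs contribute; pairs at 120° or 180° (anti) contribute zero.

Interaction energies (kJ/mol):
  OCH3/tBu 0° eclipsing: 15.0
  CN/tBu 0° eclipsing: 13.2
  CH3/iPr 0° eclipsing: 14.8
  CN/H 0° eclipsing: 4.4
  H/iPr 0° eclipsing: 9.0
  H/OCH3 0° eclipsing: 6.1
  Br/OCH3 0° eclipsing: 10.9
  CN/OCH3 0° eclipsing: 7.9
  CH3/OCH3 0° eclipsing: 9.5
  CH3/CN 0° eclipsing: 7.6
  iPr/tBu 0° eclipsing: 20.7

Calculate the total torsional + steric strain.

This conformer is eclipsed. CN at 0° is eclipsed with CH3 at 0° (7.6); iPr at 120° is eclipsed with H at 120° (9.0); OCH3 at 240° is eclipsed with tBu at 240° (15.0). Total 31.6 kJ/mol.

31.6 kJ/mol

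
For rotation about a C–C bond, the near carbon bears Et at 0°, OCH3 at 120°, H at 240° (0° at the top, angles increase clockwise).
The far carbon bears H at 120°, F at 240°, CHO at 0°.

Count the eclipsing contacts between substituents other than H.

Non-H eclipsing pairs: Et(0°)/CHO(0°) — 1 interaction.

1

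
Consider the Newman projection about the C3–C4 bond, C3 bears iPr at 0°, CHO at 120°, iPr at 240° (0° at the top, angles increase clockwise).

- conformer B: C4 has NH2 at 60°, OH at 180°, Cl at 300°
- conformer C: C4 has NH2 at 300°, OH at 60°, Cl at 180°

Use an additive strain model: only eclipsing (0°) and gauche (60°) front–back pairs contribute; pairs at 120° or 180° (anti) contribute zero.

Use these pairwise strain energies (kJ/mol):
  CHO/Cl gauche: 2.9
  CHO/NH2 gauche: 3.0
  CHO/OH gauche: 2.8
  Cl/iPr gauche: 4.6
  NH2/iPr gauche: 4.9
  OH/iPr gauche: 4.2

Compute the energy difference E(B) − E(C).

-0.2 kJ/mol

B (staggered): iPr–NH2 gauche, iPr–Cl gauche, CHO–NH2 gauche, CHO–OH gauche, iPr–OH gauche, iPr–Cl gauche; 4.9 + 4.6 + 3.0 + 2.8 + 4.2 + 4.6 = 24.1 kJ/mol.
C (staggered): iPr–NH2 gauche, iPr–OH gauche, CHO–OH gauche, CHO–Cl gauche, iPr–NH2 gauche, iPr–Cl gauche; 4.9 + 4.2 + 2.8 + 2.9 + 4.9 + 4.6 = 24.3 kJ/mol.
E(B) − E(C) = 24.1 − 24.3 = -0.2 kJ/mol.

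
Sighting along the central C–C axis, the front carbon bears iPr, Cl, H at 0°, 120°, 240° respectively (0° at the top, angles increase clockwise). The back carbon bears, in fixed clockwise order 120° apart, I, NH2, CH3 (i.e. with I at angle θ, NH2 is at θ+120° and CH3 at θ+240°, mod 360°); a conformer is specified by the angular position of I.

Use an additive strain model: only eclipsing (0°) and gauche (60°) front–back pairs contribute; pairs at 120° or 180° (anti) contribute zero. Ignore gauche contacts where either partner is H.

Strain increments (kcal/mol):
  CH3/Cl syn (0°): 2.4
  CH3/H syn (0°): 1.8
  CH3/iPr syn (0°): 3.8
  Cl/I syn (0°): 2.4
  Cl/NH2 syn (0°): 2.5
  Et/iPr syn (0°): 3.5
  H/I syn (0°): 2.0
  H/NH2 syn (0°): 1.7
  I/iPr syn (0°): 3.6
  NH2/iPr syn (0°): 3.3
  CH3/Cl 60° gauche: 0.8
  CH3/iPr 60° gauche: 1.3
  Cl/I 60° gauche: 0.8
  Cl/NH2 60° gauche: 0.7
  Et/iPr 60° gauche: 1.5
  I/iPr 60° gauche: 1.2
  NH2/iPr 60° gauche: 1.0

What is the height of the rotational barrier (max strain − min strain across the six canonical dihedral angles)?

4.2 kcal/mol

I at 0° (eclipsed): iPr(0°)/I(0°) eclipsed 3.6; Cl(120°)/NH2(120°) eclipsed 2.5; H(240°)/CH3(240°) eclipsed 1.8 → 7.9 kcal/mol.
I at 60° (staggered): iPr(0°)/I(60°) gauche 1.2; iPr(0°)/CH3(300°) gauche 1.3; Cl(120°)/I(60°) gauche 0.8; Cl(120°)/NH2(180°) gauche 0.7 → 4.0 kcal/mol.
I at 120° (eclipsed): iPr(0°)/CH3(0°) eclipsed 3.8; Cl(120°)/I(120°) eclipsed 2.4; H(240°)/NH2(240°) eclipsed 1.7 → 7.9 kcal/mol.
I at 180° (staggered): iPr(0°)/NH2(300°) gauche 1.0; iPr(0°)/CH3(60°) gauche 1.3; Cl(120°)/I(180°) gauche 0.8; Cl(120°)/CH3(60°) gauche 0.8 → 3.9 kcal/mol.
I at 240° (eclipsed): iPr(0°)/NH2(0°) eclipsed 3.3; Cl(120°)/CH3(120°) eclipsed 2.4; H(240°)/I(240°) eclipsed 2.0 → 7.7 kcal/mol.
I at 300° (staggered): iPr(0°)/I(300°) gauche 1.2; iPr(0°)/NH2(60°) gauche 1.0; Cl(120°)/NH2(60°) gauche 0.7; Cl(120°)/CH3(180°) gauche 0.8 → 3.7 kcal/mol.
Max at 0° (7.9 kcal/mol), min at 300° (3.7 kcal/mol); barrier = 4.2 kcal/mol.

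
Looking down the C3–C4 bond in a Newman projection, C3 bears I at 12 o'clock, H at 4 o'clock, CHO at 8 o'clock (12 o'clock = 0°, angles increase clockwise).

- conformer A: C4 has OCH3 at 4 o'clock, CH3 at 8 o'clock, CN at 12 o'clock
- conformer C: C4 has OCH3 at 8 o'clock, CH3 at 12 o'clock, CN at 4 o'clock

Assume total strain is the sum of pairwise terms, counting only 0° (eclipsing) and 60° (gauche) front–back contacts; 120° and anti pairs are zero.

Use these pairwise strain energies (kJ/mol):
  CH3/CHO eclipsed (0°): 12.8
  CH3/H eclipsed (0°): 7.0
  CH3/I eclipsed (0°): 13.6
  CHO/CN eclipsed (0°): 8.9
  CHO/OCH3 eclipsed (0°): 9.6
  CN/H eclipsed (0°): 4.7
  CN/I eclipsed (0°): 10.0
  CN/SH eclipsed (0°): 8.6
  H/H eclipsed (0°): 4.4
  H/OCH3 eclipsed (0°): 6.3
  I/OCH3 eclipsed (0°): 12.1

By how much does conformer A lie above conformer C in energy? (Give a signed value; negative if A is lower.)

+1.2 kJ/mol

A (eclipsed): I(0°)/CN(0°) eclipsed 10.0; H(120°)/OCH3(120°) eclipsed 6.3; CHO(240°)/CH3(240°) eclipsed 12.8 → 29.1 kJ/mol.
C (eclipsed): I(0°)/CH3(0°) eclipsed 13.6; H(120°)/CN(120°) eclipsed 4.7; CHO(240°)/OCH3(240°) eclipsed 9.6 → 27.9 kJ/mol.
E(A) − E(C) = 29.1 − 27.9 = +1.2 kJ/mol.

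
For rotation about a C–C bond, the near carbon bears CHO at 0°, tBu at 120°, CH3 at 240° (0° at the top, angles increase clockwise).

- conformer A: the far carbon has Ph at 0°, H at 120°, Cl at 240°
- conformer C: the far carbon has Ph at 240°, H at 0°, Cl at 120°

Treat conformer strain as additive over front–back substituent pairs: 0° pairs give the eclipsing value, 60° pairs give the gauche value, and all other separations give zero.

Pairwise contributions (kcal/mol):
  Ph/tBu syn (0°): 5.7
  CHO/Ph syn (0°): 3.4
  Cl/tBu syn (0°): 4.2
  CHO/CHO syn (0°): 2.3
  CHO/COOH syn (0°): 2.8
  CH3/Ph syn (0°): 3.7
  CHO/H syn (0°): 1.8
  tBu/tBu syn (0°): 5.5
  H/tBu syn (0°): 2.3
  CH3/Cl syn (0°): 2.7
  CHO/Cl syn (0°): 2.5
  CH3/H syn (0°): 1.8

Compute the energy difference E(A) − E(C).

-1.3 kcal/mol

A is eclipsed. CHO at 0° is eclipsed with Ph at 0° (3.4); tBu at 120° is eclipsed with H at 120° (2.3); CH3 at 240° is eclipsed with Cl at 240° (2.7). Total 8.4 kcal/mol.
C is eclipsed. CHO at 0° is eclipsed with H at 0° (1.8); tBu at 120° is eclipsed with Cl at 120° (4.2); CH3 at 240° is eclipsed with Ph at 240° (3.7). Total 9.7 kcal/mol.
E(A) − E(C) = 8.4 − 9.7 = -1.3 kcal/mol.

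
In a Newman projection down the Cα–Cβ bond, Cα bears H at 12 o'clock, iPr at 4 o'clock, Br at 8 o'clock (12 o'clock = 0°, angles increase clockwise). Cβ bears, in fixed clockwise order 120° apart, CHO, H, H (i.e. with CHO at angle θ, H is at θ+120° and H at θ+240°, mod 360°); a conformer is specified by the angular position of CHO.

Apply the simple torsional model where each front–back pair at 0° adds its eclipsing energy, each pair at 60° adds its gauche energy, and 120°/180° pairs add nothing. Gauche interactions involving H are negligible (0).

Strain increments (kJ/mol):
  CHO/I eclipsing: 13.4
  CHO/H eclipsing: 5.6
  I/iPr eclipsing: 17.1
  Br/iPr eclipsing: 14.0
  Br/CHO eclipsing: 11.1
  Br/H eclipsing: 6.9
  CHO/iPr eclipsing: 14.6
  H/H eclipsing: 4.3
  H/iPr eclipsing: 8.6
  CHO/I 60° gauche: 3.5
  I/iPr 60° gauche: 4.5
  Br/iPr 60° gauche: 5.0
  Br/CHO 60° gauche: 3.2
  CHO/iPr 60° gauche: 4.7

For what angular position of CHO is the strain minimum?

300°

CHO at 0° is eclipsed. H at 0° is eclipsed with CHO at 0° (5.6); iPr at 120° is eclipsed with H at 120° (8.6); Br at 240° is eclipsed with H at 240° (6.9). Total 21.1 kJ/mol.
CHO at 60° is staggered. iPr at 120° is gauche with CHO at 60° (4.7). Total 4.7 kJ/mol.
CHO at 120° is eclipsed. H at 0° is eclipsed with H at 0° (4.3); iPr at 120° is eclipsed with CHO at 120° (14.6); Br at 240° is eclipsed with H at 240° (6.9). Total 25.8 kJ/mol.
CHO at 180° is staggered. iPr at 120° is gauche with CHO at 180° (4.7); Br at 240° is gauche with CHO at 180° (3.2). Total 7.9 kJ/mol.
CHO at 240° is eclipsed. H at 0° is eclipsed with H at 0° (4.3); iPr at 120° is eclipsed with H at 120° (8.6); Br at 240° is eclipsed with CHO at 240° (11.1). Total 24.0 kJ/mol.
CHO at 300° is staggered. Br at 240° is gauche with CHO at 300° (3.2). Total 3.2 kJ/mol.
The minimum (3.2 kJ/mol) occurs with CHO at 300°.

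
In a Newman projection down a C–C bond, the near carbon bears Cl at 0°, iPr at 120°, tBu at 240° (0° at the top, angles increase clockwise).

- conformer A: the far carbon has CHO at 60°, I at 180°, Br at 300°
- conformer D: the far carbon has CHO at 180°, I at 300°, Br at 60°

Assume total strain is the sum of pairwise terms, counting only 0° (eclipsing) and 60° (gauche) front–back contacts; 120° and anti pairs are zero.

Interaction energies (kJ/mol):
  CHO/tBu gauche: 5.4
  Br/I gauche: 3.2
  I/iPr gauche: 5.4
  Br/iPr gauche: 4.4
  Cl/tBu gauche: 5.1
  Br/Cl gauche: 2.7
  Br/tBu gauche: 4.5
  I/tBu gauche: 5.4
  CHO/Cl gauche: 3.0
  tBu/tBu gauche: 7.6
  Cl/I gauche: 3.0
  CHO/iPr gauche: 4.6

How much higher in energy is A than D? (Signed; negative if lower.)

+0.1 kJ/mol

A is staggered. Cl at 0° is gauche with CHO at 60° (3.0); Cl at 0° is gauche with Br at 300° (2.7); iPr at 120° is gauche with CHO at 60° (4.6); iPr at 120° is gauche with I at 180° (5.4); tBu at 240° is gauche with I at 180° (5.4); tBu at 240° is gauche with Br at 300° (4.5). Total 25.6 kJ/mol.
D is staggered. Cl at 0° is gauche with I at 300° (3.0); Cl at 0° is gauche with Br at 60° (2.7); iPr at 120° is gauche with CHO at 180° (4.6); iPr at 120° is gauche with Br at 60° (4.4); tBu at 240° is gauche with CHO at 180° (5.4); tBu at 240° is gauche with I at 300° (5.4). Total 25.5 kJ/mol.
E(A) − E(D) = 25.6 − 25.5 = +0.1 kJ/mol.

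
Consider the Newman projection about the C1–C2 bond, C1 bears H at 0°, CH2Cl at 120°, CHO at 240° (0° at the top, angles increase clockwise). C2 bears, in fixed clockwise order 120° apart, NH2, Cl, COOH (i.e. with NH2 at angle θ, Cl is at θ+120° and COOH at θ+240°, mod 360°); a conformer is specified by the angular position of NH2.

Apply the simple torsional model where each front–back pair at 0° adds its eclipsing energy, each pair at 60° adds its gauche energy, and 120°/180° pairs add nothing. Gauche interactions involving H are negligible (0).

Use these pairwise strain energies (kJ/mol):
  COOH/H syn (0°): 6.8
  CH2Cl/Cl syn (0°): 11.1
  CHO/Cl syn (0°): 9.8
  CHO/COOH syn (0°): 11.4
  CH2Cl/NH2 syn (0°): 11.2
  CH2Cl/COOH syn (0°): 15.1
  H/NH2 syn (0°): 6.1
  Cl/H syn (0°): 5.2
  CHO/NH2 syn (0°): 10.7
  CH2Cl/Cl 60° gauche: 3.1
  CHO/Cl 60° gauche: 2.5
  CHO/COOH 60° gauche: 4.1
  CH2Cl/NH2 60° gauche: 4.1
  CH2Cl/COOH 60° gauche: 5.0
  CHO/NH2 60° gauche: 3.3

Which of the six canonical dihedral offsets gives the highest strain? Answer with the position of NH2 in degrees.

NH2 at 0° (eclipsed): H(0°)/NH2(0°) eclipsed 6.1; CH2Cl(120°)/Cl(120°) eclipsed 11.1; CHO(240°)/COOH(240°) eclipsed 11.4 → 28.6 kJ/mol.
NH2 at 60° (staggered): CH2Cl(120°)/NH2(60°) gauche 4.1; CH2Cl(120°)/Cl(180°) gauche 3.1; CHO(240°)/Cl(180°) gauche 2.5; CHO(240°)/COOH(300°) gauche 4.1 → 13.8 kJ/mol.
NH2 at 120° (eclipsed): H(0°)/COOH(0°) eclipsed 6.8; CH2Cl(120°)/NH2(120°) eclipsed 11.2; CHO(240°)/Cl(240°) eclipsed 9.8 → 27.8 kJ/mol.
NH2 at 180° (staggered): CH2Cl(120°)/NH2(180°) gauche 4.1; CH2Cl(120°)/COOH(60°) gauche 5.0; CHO(240°)/NH2(180°) gauche 3.3; CHO(240°)/Cl(300°) gauche 2.5 → 14.9 kJ/mol.
NH2 at 240° (eclipsed): H(0°)/Cl(0°) eclipsed 5.2; CH2Cl(120°)/COOH(120°) eclipsed 15.1; CHO(240°)/NH2(240°) eclipsed 10.7 → 31.0 kJ/mol.
NH2 at 300° (staggered): CH2Cl(120°)/Cl(60°) gauche 3.1; CH2Cl(120°)/COOH(180°) gauche 5.0; CHO(240°)/NH2(300°) gauche 3.3; CHO(240°)/COOH(180°) gauche 4.1 → 15.5 kJ/mol.
The maximum (31.0 kJ/mol) occurs with NH2 at 240°.

240°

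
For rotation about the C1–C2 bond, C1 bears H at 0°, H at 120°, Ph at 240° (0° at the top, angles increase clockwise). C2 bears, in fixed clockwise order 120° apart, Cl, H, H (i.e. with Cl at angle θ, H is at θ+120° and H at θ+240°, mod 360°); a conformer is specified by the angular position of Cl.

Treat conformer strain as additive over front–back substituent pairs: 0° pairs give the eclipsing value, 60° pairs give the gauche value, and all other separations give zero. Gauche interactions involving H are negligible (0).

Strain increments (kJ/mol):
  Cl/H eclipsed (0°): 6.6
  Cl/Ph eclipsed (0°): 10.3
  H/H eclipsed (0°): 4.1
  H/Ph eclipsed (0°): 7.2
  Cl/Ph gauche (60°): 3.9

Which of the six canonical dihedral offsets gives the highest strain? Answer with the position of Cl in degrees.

240°

Cl at 0° (eclipsed): H–Cl eclipsed, H–H eclipsed, Ph–H eclipsed; 6.6 + 4.1 + 7.2 = 17.9 kJ/mol.
Cl at 60° (staggered): no non-H gauche contacts → 0.0 kJ/mol.
Cl at 120° (eclipsed): H–H eclipsed, H–Cl eclipsed, Ph–H eclipsed; 4.1 + 6.6 + 7.2 = 17.9 kJ/mol.
Cl at 180° (staggered): Ph–Cl gauche; 3.9 = 3.9 kJ/mol.
Cl at 240° (eclipsed): H–H eclipsed, H–H eclipsed, Ph–Cl eclipsed; 4.1 + 4.1 + 10.3 = 18.5 kJ/mol.
Cl at 300° (staggered): Ph–Cl gauche; 3.9 = 3.9 kJ/mol.
The maximum (18.5 kJ/mol) occurs with Cl at 240°.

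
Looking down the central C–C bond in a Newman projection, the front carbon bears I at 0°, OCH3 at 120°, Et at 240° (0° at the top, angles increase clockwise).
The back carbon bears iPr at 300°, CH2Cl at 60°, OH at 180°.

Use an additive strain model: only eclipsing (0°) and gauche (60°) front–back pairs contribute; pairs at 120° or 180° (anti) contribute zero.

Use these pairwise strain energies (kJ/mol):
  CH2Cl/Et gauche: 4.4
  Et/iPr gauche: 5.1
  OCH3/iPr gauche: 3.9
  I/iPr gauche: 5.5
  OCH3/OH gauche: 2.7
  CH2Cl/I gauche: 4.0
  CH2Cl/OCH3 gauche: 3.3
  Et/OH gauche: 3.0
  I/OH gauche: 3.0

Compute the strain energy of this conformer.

This conformer (staggered): I(0°)/iPr(300°) gauche 5.5; I(0°)/CH2Cl(60°) gauche 4.0; OCH3(120°)/CH2Cl(60°) gauche 3.3; OCH3(120°)/OH(180°) gauche 2.7; Et(240°)/iPr(300°) gauche 5.1; Et(240°)/OH(180°) gauche 3.0 → 23.6 kJ/mol.

23.6 kJ/mol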